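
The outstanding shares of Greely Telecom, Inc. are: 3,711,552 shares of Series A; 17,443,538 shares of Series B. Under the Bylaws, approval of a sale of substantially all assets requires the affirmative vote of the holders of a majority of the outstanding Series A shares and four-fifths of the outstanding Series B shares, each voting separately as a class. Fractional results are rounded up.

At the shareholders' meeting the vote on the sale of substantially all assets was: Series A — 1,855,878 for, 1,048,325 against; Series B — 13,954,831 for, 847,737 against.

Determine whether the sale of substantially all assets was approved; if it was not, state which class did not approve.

Series A: a majority of 3711552 is 1855777; 1,855,777 required, 1,855,878 in favor — approved.
Series B: 4/5 of 17443538 = 13954830.40, rounded up to 13954831; 13,954,831 required, 13,954,831 in favor — approved.

Approved — every class gave the required vote.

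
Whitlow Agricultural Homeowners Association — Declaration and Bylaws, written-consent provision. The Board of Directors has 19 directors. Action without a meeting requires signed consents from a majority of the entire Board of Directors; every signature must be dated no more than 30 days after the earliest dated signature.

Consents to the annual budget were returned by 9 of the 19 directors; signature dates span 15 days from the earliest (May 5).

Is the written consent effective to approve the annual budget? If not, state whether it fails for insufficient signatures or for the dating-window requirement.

Signatures required: a majority of 19 — a majority of 19 is 10, so 10 needed; 9 signed. Insufficient.
Dating window: the latest signature is 15 days after the earliest; the limit is 30 days. Within the window.

Not effective — insufficient signatures.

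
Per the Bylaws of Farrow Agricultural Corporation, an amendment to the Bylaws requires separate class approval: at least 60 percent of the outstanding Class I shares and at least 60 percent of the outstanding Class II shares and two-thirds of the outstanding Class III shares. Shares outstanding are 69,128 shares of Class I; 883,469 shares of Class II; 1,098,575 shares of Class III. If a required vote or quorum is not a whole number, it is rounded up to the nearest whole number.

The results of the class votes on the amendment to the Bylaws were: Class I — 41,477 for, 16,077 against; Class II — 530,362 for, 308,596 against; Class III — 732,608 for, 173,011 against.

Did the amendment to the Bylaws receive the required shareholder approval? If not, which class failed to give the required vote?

Class I: 3/5 of 69128 = 41476.80, rounded up to 41477; 41,477 required, 41,477 in favor — approved.
Class II: 3/5 of 883469 = 530081.40, rounded up to 530082; 530,082 required, 530,362 in favor — approved.
Class III: 2/3 of 1098575 = 732383.33, rounded up to 732384; 732,384 required, 732,608 in favor — approved.

Approved — every class gave the required vote.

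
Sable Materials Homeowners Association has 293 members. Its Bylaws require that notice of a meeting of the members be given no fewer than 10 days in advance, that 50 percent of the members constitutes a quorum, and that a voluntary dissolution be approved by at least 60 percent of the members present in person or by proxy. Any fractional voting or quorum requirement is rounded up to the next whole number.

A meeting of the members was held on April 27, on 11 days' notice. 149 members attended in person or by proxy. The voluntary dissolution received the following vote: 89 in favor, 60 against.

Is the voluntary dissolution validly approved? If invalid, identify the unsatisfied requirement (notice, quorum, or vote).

Notice: 11 days given; 10 required. Satisfied.
Quorum: 50% of 293 = 146.50, rounded up to 147; 149 present. Satisfied.
Vote: requires three-fifths of those present (149); 3/5 of 149 = 89.40, rounded up to 90, so 90 needed; 89 in favor. Not satisfied.

Invalid — vote requirement not satisfied.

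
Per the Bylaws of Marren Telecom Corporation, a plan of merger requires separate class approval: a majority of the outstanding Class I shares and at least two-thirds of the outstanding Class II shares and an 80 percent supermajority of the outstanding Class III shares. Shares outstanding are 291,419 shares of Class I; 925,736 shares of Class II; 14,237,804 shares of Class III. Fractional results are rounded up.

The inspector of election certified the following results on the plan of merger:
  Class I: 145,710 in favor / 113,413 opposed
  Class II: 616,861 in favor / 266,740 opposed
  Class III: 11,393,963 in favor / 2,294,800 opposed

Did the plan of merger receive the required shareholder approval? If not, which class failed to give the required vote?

Class I: a majority of 291419 is 145710; 145,710 required, 145,710 in favor — approved.
Class II: 2/3 of 925736 = 617157.33, rounded up to 617158; 617,158 required, 616,861 in favor — not approved.
Class III: 4/5 of 14237804 = 11390243.20, rounded up to 11390244; 11,390,244 required, 11,393,963 in favor — approved.

Not approved — the Class II shares did not give the required vote.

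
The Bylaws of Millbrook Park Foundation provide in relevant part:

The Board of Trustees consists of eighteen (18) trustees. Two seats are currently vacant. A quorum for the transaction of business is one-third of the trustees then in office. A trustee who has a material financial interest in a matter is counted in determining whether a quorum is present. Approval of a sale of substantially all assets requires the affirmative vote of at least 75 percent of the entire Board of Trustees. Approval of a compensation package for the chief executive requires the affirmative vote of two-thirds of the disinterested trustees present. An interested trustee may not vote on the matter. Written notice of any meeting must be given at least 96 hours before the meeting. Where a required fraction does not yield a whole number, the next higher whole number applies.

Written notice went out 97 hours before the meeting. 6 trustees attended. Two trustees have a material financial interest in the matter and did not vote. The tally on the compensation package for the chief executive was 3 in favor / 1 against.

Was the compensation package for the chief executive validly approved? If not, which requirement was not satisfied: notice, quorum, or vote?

Notice: 97 hours given; 96 required (97 ≥ 96). Satisfied.
Quorum: 6 present (interested trustees count toward quorum); quorum is 6. Satisfied.
Vote: the compensation package for the chief executive requires two-thirds of the disinterested trustees present (6 − 2 = 4). 2/3 of 4 = 2.67, rounded up to 3, so 3 affirmative votes are needed; 3 voted in favor. Satisfied.

Valid — all requirements satisfied.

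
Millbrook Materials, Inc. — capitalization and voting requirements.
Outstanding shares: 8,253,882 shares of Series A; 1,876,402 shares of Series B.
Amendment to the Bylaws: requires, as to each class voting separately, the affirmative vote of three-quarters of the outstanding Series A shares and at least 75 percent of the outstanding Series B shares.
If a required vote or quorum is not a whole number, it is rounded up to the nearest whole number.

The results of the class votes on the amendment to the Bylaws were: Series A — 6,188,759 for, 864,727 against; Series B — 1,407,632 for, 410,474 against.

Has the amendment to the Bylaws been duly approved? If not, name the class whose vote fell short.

Not approved — the Series A shares did not give the required vote.

Series A: 3/4 of 8253882 = 6190411.50, rounded up to 6190412; 6,190,412 required, 6,188,759 in favor — not approved.
Series B: 3/4 of 1876402 = 1407301.50, rounded up to 1407302; 1,407,302 required, 1,407,632 in favor — approved.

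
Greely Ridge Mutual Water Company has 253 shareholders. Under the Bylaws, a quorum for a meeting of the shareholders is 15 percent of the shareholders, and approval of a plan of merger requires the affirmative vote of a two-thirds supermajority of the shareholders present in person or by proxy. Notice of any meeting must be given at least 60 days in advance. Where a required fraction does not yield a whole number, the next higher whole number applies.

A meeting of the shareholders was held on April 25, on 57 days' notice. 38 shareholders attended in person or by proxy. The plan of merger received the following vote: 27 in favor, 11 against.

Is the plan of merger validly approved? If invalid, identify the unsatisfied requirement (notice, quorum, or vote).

Notice: 57 days given; 60 required. Not satisfied.
Quorum: 15% of 253 = 37.95, rounded up to 38; 38 present. Satisfied.
Vote: requires two-thirds of those present (38); 2/3 of 38 = 25.33, rounded up to 26, so 26 needed; 27 in favor. Satisfied.

Invalid — notice requirement not satisfied.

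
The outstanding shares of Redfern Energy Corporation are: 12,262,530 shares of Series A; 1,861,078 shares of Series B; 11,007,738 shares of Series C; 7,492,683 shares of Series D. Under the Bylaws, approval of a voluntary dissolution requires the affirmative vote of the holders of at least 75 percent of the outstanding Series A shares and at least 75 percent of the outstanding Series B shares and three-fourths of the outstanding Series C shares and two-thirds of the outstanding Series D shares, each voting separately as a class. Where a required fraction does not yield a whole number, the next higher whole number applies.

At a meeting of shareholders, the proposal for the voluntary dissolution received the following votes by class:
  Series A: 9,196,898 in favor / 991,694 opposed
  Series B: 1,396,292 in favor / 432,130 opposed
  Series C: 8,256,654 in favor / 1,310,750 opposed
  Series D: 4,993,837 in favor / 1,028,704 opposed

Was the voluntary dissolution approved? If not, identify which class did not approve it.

Series A: 3/4 of 12262530 = 9196897.50, rounded up to 9196898; 9,196,898 required, 9,196,898 in favor — approved.
Series B: 3/4 of 1861078 = 1395808.50, rounded up to 1395809; 1,395,809 required, 1,396,292 in favor — approved.
Series C: 3/4 of 11007738 = 8255803.50, rounded up to 8255804; 8,255,804 required, 8,256,654 in favor — approved.
Series D: 2/3 of 7492683 = 4995122; 4,995,122 required, 4,993,837 in favor — not approved.

Not approved — the Series D shares did not give the required vote.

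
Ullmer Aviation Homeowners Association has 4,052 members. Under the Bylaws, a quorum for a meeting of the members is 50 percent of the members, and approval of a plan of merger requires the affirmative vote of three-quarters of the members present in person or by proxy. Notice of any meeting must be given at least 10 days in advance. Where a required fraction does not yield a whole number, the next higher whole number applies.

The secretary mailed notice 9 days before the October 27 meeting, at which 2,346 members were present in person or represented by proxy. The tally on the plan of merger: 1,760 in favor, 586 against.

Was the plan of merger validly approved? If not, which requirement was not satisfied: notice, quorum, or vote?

Notice: 9 days given; 10 required. Not satisfied.
Quorum: 50% of 4,052 = 2,026; 2,346 present. Satisfied.
Vote: requires three-fourths of those present (2,346); 3/4 of 2346 = 1759.50, rounded up to 1760, so 1,760 needed; 1,760 in favor. Satisfied.

Invalid — notice requirement not satisfied.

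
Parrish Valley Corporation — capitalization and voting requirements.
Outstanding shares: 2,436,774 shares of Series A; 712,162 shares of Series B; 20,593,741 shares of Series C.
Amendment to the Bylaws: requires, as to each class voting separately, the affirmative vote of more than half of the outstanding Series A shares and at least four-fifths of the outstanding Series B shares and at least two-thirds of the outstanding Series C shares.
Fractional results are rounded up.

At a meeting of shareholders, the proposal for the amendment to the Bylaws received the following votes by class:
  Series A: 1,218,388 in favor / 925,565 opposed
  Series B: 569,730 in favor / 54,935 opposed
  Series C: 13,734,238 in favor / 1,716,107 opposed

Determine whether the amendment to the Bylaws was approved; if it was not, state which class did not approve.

Approved — every class gave the required vote.

Series A: a majority of 2436774 is 1218388; 1,218,388 required, 1,218,388 in favor — approved.
Series B: 4/5 of 712162 = 569729.60, rounded up to 569730; 569,730 required, 569,730 in favor — approved.
Series C: 2/3 of 20593741 = 13729160.67, rounded up to 13729161; 13,729,161 required, 13,734,238 in favor — approved.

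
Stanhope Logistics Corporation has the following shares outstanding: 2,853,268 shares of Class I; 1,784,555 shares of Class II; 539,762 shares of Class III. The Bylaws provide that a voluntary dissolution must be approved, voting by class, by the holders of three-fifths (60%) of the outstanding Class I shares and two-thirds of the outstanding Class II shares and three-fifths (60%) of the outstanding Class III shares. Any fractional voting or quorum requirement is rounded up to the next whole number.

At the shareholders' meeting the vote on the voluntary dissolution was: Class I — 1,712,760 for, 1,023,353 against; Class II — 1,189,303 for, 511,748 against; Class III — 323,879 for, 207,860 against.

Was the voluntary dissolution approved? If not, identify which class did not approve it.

Class I: 3/5 of 2853268 = 1711960.80, rounded up to 1711961; 1,711,961 required, 1,712,760 in favor — approved.
Class II: 2/3 of 1784555 = 1189703.33, rounded up to 1189704; 1,189,704 required, 1,189,303 in favor — not approved.
Class III: 3/5 of 539762 = 323857.20, rounded up to 323858; 323,858 required, 323,879 in favor — approved.

Not approved — the Class II shares did not give the required vote.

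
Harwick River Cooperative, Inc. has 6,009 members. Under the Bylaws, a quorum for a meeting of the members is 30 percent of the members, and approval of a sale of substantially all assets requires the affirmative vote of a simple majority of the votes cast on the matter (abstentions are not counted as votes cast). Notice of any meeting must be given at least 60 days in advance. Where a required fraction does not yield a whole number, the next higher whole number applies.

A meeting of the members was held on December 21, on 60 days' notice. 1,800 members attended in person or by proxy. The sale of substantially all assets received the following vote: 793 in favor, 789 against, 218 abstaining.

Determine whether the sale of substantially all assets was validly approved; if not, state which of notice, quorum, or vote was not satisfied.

Notice: 60 days given; 60 required. Satisfied.
Quorum: 30% of 6,009 = 1,802.70, rounded up to 1,803; 1,800 present. Not satisfied.
Vote: requires a majority of the votes cast (1,800 − 218 abstaining = 1,582); a majority of 1582 is 792, so 792 needed; 793 in favor. Satisfied.

Invalid — quorum requirement not satisfied.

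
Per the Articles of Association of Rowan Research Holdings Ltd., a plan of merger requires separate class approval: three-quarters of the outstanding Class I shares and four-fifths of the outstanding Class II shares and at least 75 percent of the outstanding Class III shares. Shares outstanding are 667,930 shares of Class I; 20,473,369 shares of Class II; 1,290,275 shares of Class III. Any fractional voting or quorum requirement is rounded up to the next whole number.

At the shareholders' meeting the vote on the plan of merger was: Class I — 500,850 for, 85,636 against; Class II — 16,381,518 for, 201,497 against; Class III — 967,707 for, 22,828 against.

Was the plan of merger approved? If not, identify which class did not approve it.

Not approved — the Class I shares did not give the required vote.

Class I: 3/4 of 667930 = 500947.50, rounded up to 500948; 500,948 required, 500,850 in favor — not approved.
Class II: 4/5 of 20473369 = 16378695.20, rounded up to 16378696; 16,378,696 required, 16,381,518 in favor — approved.
Class III: 3/4 of 1290275 = 967706.25, rounded up to 967707; 967,707 required, 967,707 in favor — approved.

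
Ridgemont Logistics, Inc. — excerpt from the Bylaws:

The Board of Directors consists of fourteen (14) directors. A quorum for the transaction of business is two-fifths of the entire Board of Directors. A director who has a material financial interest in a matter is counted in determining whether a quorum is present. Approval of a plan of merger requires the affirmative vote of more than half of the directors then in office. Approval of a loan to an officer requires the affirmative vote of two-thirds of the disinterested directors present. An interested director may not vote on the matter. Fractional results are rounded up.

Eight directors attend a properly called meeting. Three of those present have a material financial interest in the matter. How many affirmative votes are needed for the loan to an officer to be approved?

4

The loan to an officer requires two-thirds of the disinterested directors present (8 − 3 = 5).
2/3 of 5 = 3.33, rounded up to 4.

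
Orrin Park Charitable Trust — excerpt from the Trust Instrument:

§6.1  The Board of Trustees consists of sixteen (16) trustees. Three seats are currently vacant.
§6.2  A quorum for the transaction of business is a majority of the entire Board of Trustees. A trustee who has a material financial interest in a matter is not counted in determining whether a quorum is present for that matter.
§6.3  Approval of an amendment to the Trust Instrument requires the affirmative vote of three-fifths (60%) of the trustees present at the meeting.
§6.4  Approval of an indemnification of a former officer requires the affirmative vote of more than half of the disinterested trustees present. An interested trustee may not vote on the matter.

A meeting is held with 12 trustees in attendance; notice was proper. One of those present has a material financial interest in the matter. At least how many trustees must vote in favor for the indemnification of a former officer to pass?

6

The indemnification of a former officer requires a majority of the disinterested trustees present (12 − 1 = 11).
A majority of 11 is 6.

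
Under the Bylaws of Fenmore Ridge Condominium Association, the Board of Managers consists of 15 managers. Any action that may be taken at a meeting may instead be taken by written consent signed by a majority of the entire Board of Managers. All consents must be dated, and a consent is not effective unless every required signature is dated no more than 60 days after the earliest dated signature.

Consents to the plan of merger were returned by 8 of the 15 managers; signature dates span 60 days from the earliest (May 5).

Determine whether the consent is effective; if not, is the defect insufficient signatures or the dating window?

Signatures required: a majority of 15 — a majority of 15 is 8, so 8 needed; 8 signed. Sufficient.
Dating window: the latest signature is 60 days after the earliest; the limit is 60 days. Within the window.

Effective — both the signature and dating-window requirements are satisfied.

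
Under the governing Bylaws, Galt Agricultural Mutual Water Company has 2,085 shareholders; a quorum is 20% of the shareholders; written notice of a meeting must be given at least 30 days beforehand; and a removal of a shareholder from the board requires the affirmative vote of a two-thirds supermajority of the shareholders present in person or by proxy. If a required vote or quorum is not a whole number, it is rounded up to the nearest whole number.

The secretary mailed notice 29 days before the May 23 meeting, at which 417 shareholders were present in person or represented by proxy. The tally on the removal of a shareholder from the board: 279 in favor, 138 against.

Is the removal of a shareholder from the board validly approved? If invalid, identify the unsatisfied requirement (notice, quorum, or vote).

Notice: 29 days given; 30 required. Not satisfied.
Quorum: 20% of 2,085 = 417; 417 present. Satisfied.
Vote: requires two-thirds of those present (417); 2/3 of 417 = 278, so 278 needed; 279 in favor. Satisfied.

Invalid — notice requirement not satisfied.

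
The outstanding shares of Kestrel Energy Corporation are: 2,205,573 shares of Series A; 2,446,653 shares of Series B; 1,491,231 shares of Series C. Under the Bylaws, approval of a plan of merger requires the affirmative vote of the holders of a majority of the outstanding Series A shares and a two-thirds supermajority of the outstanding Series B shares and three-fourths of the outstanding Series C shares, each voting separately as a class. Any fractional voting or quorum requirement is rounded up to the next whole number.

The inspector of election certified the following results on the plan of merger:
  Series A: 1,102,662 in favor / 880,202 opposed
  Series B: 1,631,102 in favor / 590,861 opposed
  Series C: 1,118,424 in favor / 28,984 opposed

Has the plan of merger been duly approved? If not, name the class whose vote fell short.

Series A: a majority of 2205573 is 1102787; 1,102,787 required, 1,102,662 in favor — not approved.
Series B: 2/3 of 2446653 = 1631102; 1,631,102 required, 1,631,102 in favor — approved.
Series C: 3/4 of 1491231 = 1118423.25, rounded up to 1118424; 1,118,424 required, 1,118,424 in favor — approved.

Not approved — the Series A shares did not give the required vote.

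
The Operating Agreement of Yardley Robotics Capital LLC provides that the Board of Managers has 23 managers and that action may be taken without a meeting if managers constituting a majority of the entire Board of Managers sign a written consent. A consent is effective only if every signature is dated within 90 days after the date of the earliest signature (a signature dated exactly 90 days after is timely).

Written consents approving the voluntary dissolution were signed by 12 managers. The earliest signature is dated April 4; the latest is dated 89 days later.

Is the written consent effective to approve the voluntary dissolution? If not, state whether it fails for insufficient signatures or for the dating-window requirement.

Signatures required: a majority of 23 — a majority of 23 is 12, so 12 needed; 12 signed. Sufficient.
Dating window: the latest signature is 89 days after the earliest; the limit is 90 days. Within the window.

Effective — both the signature and dating-window requirements are satisfied.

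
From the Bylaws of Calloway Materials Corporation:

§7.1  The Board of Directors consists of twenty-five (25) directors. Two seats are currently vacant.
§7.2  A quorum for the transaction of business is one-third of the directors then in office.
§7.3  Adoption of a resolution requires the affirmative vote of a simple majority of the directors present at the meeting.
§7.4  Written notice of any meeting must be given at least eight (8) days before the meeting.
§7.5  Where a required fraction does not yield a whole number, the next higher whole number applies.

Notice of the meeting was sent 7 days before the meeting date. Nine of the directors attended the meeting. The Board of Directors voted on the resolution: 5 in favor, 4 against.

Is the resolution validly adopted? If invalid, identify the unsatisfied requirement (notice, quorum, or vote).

Notice: 7 days given; 8 required (7 < 8). Not satisfied.
Quorum: 9 present; quorum is 8. Satisfied.
Vote: the resolution requires a majority of the directors present (9). A majority of 9 is 5, so 5 affirmative votes are needed; 5 voted in favor. Satisfied.

Invalid — notice requirement not satisfied.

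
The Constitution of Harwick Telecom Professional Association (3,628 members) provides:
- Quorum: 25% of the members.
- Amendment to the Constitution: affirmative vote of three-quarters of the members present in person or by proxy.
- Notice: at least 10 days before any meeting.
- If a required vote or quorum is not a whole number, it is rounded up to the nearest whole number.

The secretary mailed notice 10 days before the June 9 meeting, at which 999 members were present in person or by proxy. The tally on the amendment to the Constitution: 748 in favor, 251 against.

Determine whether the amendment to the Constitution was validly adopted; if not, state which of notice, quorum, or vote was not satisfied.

Notice: 10 days given; 10 required. Satisfied.
Quorum: 25% of 3,628 = 907; 999 present. Satisfied.
Vote: requires three-fourths of those present (999); 3/4 of 999 = 749.25, rounded up to 750, so 750 needed; 748 in favor. Not satisfied.

Invalid — vote requirement not satisfied.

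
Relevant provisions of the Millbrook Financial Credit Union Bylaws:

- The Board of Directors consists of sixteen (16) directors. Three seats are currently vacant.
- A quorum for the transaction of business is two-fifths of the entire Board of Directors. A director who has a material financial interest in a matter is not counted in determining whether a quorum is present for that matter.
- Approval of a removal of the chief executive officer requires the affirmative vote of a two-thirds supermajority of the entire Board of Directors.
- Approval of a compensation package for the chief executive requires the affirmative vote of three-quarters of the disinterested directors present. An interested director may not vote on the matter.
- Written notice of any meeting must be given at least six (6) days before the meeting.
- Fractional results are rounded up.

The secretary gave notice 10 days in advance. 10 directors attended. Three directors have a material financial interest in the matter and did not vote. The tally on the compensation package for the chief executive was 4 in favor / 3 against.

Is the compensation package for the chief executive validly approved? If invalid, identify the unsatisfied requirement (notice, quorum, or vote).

Notice: 10 days given; 6 required (10 ≥ 6). Satisfied.
Quorum: 10 present, but the 3 interested directors do not count, leaving 7. Quorum is 7. Satisfied.
Vote: the compensation package for the chief executive requires three-fourths of the disinterested directors present (10 − 3 = 7). 3/4 of 7 = 5.25, rounded up to 6, so 6 affirmative votes are needed; 4 voted in favor. Not satisfied.

Invalid — vote requirement not satisfied.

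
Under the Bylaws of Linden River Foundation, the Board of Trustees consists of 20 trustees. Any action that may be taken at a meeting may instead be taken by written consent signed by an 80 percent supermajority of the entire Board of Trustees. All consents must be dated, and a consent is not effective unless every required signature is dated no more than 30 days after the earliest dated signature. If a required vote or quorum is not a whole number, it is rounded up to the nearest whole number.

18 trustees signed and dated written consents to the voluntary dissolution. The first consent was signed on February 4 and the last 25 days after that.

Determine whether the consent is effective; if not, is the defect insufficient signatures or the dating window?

Signatures required: an 80 percent supermajority of 20 — 4/5 of 20 = 16, so 16 needed; 18 signed. Sufficient.
Dating window: the latest signature is 25 days after the earliest; the limit is 30 days. Within the window.

Effective — both the signature and dating-window requirements are satisfied.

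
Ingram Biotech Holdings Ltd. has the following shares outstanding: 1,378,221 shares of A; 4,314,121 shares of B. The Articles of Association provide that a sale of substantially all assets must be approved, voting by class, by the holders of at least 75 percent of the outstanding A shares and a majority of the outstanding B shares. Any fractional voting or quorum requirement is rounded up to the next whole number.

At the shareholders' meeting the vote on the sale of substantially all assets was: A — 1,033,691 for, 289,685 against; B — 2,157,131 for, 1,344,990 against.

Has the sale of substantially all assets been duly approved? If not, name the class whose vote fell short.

Approved — every class gave the required vote.

A: 3/4 of 1378221 = 1033665.75, rounded up to 1033666; 1,033,666 required, 1,033,691 in favor — approved.
B: a majority of 4314121 is 2157061; 2,157,061 required, 2,157,131 in favor — approved.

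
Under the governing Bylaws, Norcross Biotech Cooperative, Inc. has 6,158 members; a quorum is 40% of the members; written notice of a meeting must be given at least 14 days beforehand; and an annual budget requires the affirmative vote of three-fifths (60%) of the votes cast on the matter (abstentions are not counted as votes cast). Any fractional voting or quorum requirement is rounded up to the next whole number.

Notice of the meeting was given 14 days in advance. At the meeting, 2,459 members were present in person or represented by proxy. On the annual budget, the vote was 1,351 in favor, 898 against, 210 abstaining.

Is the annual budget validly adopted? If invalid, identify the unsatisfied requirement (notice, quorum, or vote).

Invalid — quorum requirement not satisfied.

Notice: 14 days given; 14 required. Satisfied.
Quorum: 40% of 6,158 = 2,463.20, rounded up to 2,464; 2,459 present. Not satisfied.
Vote: requires three-fifths of the votes cast (2,459 − 210 abstaining = 2,249); 3/5 of 2249 = 1349.40, rounded up to 1350, so 1,350 needed; 1,351 in favor. Satisfied.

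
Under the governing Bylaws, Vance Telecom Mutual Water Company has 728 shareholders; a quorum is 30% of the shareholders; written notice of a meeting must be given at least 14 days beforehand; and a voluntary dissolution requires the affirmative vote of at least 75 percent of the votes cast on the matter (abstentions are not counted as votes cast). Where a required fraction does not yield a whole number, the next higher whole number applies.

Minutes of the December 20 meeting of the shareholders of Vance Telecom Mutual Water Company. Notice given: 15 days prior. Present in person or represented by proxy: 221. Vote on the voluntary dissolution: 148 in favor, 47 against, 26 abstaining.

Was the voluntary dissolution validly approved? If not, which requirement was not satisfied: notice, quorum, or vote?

Notice: 15 days given; 14 required. Satisfied.
Quorum: 30% of 728 = 218.40, rounded up to 219; 221 present. Satisfied.
Vote: requires three-fourths of the votes cast (221 − 26 abstaining = 195); 3/4 of 195 = 146.25, rounded up to 147, so 147 needed; 148 in favor. Satisfied.

Valid — all requirements satisfied.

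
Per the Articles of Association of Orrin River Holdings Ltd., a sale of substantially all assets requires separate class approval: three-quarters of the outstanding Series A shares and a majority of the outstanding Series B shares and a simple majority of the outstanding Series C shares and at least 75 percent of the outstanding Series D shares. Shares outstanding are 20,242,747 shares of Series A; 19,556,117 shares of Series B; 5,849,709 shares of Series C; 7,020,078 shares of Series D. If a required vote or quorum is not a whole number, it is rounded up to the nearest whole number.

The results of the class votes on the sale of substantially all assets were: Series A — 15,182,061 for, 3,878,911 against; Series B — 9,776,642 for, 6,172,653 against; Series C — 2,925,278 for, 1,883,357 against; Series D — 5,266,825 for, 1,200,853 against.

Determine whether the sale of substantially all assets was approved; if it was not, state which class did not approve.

Not approved — the Series B shares did not give the required vote.

Series A: 3/4 of 20242747 = 15182060.25, rounded up to 15182061; 15,182,061 required, 15,182,061 in favor — approved.
Series B: a majority of 19556117 is 9778059; 9,778,059 required, 9,776,642 in favor — not approved.
Series C: a majority of 5849709 is 2924855; 2,924,855 required, 2,925,278 in favor — approved.
Series D: 3/4 of 7020078 = 5265058.50, rounded up to 5265059; 5,265,059 required, 5,266,825 in favor — approved.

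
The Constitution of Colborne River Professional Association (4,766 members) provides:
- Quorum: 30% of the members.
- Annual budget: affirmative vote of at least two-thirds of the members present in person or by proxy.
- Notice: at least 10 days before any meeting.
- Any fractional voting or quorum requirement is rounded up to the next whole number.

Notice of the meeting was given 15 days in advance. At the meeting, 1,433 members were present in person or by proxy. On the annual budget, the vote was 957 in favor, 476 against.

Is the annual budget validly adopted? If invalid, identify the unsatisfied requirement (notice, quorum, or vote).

Valid — all requirements satisfied.

Notice: 15 days given; 10 required. Satisfied.
Quorum: 30% of 4,766 = 1,429.80, rounded up to 1,430; 1,433 present. Satisfied.
Vote: requires two-thirds of those present (1,433); 2/3 of 1433 = 955.33, rounded up to 956, so 956 needed; 957 in favor. Satisfied.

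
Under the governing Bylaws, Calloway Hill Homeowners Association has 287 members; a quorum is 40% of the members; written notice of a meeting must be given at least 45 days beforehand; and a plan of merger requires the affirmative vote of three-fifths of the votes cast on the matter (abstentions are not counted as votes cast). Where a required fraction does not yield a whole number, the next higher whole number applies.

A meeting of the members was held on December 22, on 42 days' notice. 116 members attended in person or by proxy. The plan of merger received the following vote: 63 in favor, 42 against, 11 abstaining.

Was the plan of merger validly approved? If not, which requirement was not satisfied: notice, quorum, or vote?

Invalid — notice requirement not satisfied.

Notice: 42 days given; 45 required. Not satisfied.
Quorum: 40% of 287 = 114.80, rounded up to 115; 116 present. Satisfied.
Vote: requires three-fifths of the votes cast (116 − 11 abstaining = 105); 3/5 of 105 = 63, so 63 needed; 63 in favor. Satisfied.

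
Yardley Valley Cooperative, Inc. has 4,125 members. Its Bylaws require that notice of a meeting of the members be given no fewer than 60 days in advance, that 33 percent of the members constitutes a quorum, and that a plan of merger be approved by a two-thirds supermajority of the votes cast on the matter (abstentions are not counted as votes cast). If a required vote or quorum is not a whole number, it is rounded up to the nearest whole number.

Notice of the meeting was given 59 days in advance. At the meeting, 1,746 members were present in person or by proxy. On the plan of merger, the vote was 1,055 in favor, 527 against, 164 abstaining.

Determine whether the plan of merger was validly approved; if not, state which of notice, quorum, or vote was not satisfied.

Invalid — notice requirement not satisfied.

Notice: 59 days given; 60 required. Not satisfied.
Quorum: 33% of 4,125 = 1,361.25, rounded up to 1,362; 1,746 present. Satisfied.
Vote: requires two-thirds of the votes cast (1,746 − 164 abstaining = 1,582); 2/3 of 1582 = 1054.67, rounded up to 1055, so 1,055 needed; 1,055 in favor. Satisfied.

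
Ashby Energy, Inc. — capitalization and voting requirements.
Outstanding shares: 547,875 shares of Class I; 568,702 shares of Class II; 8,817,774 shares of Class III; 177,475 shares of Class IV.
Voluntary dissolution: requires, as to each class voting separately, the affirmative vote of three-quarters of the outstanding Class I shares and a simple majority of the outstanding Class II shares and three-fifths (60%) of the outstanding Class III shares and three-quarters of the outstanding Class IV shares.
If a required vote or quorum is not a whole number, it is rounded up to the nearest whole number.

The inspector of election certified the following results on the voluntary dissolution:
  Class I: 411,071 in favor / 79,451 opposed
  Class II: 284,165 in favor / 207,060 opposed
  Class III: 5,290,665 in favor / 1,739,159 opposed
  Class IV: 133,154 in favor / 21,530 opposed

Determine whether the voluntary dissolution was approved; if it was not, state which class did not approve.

Not approved — the Class II shares did not give the required vote.

Class I: 3/4 of 547875 = 410906.25, rounded up to 410907; 410,907 required, 411,071 in favor — approved.
Class II: a majority of 568702 is 284352; 284,352 required, 284,165 in favor — not approved.
Class III: 3/5 of 8817774 = 5290664.40, rounded up to 5290665; 5,290,665 required, 5,290,665 in favor — approved.
Class IV: 3/4 of 177475 = 133106.25, rounded up to 133107; 133,107 required, 133,154 in favor — approved.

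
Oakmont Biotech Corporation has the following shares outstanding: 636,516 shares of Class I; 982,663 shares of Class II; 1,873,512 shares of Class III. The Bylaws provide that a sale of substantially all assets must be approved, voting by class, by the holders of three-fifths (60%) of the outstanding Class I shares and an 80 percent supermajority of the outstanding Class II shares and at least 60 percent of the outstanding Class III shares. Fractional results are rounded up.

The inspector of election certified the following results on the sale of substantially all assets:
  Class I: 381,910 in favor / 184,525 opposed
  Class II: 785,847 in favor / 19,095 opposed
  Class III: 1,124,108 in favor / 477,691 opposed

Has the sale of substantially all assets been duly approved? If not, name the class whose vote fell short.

Class I: 3/5 of 636516 = 381909.60, rounded up to 381910; 381,910 required, 381,910 in favor — approved.
Class II: 4/5 of 982663 = 786130.40, rounded up to 786131; 786,131 required, 785,847 in favor — not approved.
Class III: 3/5 of 1873512 = 1124107.20, rounded up to 1124108; 1,124,108 required, 1,124,108 in favor — approved.

Not approved — the Class II shares did not give the required vote.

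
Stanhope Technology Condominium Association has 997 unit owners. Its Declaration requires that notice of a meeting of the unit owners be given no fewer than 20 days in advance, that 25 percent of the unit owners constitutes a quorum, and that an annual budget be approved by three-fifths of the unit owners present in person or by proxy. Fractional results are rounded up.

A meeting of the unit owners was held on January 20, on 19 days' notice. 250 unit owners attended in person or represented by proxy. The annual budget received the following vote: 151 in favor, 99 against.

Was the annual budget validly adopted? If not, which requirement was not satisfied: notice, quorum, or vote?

Notice: 19 days given; 20 required. Not satisfied.
Quorum: 25% of 997 = 249.25, rounded up to 250; 250 present. Satisfied.
Vote: requires three-fifths of those present (250); 3/5 of 250 = 150, so 150 needed; 151 in favor. Satisfied.

Invalid — notice requirement not satisfied.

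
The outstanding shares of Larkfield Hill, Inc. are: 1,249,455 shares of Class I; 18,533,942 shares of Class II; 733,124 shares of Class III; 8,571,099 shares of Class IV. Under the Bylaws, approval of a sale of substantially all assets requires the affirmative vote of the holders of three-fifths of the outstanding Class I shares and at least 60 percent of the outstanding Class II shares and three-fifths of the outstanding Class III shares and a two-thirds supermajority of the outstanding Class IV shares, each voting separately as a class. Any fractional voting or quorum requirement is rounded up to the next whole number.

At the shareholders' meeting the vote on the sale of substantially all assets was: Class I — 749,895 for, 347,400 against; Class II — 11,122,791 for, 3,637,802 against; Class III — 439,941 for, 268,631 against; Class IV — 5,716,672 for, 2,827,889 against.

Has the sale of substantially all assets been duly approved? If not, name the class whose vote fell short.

Approved — every class gave the required vote.

Class I: 3/5 of 1249455 = 749673; 749,673 required, 749,895 in favor — approved.
Class II: 3/5 of 18533942 = 11120365.20, rounded up to 11120366; 11,120,366 required, 11,122,791 in favor — approved.
Class III: 3/5 of 733124 = 439874.40, rounded up to 439875; 439,875 required, 439,941 in favor — approved.
Class IV: 2/3 of 8571099 = 5714066; 5,714,066 required, 5,716,672 in favor — approved.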